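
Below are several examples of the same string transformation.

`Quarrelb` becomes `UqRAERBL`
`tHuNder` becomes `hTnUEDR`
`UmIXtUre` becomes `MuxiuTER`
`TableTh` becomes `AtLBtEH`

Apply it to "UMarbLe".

The transformation: flip the case of every letter, then swap each adjacent pair of characters (1↔2, 3↔4, ...).
"UMarbLe" → "umARBlE" → "muRAlBE".
(Check on "TableTh": → "tABLEtH" → "AtLBtEH" ✓)

muRAlBE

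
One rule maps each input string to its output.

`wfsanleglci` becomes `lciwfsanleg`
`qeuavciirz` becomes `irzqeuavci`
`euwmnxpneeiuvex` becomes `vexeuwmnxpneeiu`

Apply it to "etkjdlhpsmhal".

haletkjdlhpsm

Looking at the pairs, the operation is to move the last 3 characters to the front (rotate right by 3).
On "etkjdlhpsmhal" that produces "haletkjdlhpsm".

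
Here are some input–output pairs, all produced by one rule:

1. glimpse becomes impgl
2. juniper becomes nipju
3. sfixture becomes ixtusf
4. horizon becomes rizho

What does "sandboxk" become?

ndbosa

In each case the input is transformed by: delete the last 2 characters, then move the first 2 characters to the end (rotate left by 2).
Applying both steps to "sandboxk": "sandbo", then "ndbosa".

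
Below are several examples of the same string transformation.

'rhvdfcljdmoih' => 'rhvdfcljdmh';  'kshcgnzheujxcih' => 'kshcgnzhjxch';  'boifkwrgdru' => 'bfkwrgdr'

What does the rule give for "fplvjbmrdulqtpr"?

What's happening: remove every vowel.
"fplvjbmrdulqtpr" → "fplvjbmrdlqtpr".

fplvjbmrdlqtpr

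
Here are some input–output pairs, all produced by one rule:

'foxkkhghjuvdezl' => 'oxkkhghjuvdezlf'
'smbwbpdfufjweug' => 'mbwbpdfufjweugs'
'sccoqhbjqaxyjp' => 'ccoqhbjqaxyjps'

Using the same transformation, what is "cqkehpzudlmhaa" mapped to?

Looking at the pairs, the operation is to move the first character to the end.
Applying that to "cqkehpzudlmhaa" gives "qkehpzudlmhaac".

qkehpzudlmhaac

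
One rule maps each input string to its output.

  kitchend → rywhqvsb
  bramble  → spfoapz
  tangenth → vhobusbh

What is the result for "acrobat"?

hoqfcpo

The transformation: move the last character to the front, then shift every letter 12 places backward in the alphabet (wrapping around).
"acrobat" → "tacroba" → "hoqfcpo".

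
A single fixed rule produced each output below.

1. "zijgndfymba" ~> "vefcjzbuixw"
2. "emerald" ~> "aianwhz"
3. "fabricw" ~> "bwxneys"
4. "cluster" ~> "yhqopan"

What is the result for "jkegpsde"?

fgacloza

Rule — shift every letter 4 places backward in the alphabet (wrapping around).
For "jkegpsde" the result is "fgacloza".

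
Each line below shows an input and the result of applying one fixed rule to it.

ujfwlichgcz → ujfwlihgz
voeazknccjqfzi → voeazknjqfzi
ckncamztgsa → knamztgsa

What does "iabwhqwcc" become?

iabwhqw

The transformation: remove every "c".
Doing the same to "iabwhqwcc": "iabwhqw".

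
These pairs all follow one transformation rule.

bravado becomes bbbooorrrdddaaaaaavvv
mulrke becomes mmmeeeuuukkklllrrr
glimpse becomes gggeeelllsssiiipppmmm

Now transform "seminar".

The rule is to take characters alternately from the front and the back (1st, last, 2nd, 2nd-last, ...), then repeat every character 3 times.
Doing the same to "seminar": "sssrrreeeaaammmnnniii".

sssrrreeeaaammmnnniii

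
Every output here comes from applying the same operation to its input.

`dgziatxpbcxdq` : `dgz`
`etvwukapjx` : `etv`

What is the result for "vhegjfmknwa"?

vhe

The rule is to keep only the first 3 characters.
So "vhegjfmknwa" becomes "vhe".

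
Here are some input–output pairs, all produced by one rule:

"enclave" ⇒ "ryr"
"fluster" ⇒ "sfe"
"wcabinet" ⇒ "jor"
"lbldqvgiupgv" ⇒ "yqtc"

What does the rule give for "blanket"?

Each output is the input with this applied: shift every letter 13 places forward in the alphabet (wrapping around) — i.e. ROT13, then keep one character in every 3, starting at position 1 (positions 1st, 4th, 7th, ...).
For "blanket", step one produces "oynaxrg"; step two turns that into "oag".

oag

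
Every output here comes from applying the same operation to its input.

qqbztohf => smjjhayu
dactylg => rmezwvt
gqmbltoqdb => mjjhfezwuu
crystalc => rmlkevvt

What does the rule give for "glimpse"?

What's happening: sort the characters into reverse alphabetical order, then shift every letter 7 places backward in the alphabet (wrapping around).
On "glimpse": the first step gives "spmlige", and the second then gives "lifebzx".

lifebzx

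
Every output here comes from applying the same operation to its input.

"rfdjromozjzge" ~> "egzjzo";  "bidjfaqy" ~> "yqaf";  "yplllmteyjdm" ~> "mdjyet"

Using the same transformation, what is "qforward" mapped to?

The pattern: take characters alternately from the front and the back (1st, last, 2nd, 2nd-last, ...), then keep every other character starting from the second (positions 2nd, 4th, 6th, ...).
For "qforward" the result is "draw".
(Check on "bidjfaqy": → "byiqdajf" → "yqaf" ✓)

draw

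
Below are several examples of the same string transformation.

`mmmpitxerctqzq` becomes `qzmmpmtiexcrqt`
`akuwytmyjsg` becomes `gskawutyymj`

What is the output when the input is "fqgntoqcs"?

scqfngotq

Looking at the pairs, the operation is to move the last 2 characters to the front (rotate right by 2), then swap each adjacent pair of characters (1↔2, 3↔4, ...).
Applying both steps to "fqgntoqcs": "csfqgntoq", then "scqfngotq".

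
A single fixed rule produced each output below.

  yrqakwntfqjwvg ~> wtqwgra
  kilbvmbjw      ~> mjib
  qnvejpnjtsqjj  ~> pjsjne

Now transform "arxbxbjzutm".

bztrb

Looking at the pairs, the operation is to keep every other character starting from the second (positions 2nd, 4th, 6th, ...), then move the first 2 characters to the end (rotate left by 2).
Working it through for "arxbxbjzutm": intermediate "rbbzt", final "bztrb".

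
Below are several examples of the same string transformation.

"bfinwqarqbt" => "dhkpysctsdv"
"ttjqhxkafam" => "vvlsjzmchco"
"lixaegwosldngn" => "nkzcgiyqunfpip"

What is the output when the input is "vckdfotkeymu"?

Each output is the input with this applied: shift every letter 2 places forward in the alphabet (wrapping around).
On "vckdfotkeymu" that produces "xemfhqvmgaow".

xemfhqvmgaow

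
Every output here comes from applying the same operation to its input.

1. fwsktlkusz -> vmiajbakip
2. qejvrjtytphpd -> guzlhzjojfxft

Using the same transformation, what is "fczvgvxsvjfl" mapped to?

vsplwlnilzvb

What's happening: shift every letter 10 places backward in the alphabet (wrapping around).
Doing the same to "fczvgvxsvjfl": "vsplwlnilzvb".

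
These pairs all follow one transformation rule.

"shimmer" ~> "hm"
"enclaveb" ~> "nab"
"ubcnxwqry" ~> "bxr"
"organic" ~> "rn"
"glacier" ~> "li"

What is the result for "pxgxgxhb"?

In each case the input is transformed by: keep one character in every 3, starting at position 2 (positions 2nd, 5th, 8th, ...).
For "pxgxgxhb" the result is "xgb".

xgb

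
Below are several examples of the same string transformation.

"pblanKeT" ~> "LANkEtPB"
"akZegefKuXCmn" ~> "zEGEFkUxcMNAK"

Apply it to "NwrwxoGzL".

RWXOgZlnW

Rule — move the first 2 characters to the end (rotate left by 2), then flip the case of every letter.
For "NwrwxoGzL", step one produces "rwxoGzLNw"; step two turns that into "RWXOgZlnW".
(Check on "akZegefKuXCmn": → "ZegefKuXCmnak" → "zEGEFkUxcMNAK" ✓)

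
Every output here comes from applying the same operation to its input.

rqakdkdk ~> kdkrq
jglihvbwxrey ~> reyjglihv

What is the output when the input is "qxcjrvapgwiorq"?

orqqxcjrvap

Looking at the pairs, the operation is to move the last 3 characters to the front (rotate right by 3), then delete the last 3 characters.
Starting from "qxcjrvapgwiorq": after the first operation, "orqqxcjrvapgwi"; after the second, "orqqxcjrvap".
(Check on "jglihvbwxrey": → "reyjglihvbwx" → "reyjglihv" ✓)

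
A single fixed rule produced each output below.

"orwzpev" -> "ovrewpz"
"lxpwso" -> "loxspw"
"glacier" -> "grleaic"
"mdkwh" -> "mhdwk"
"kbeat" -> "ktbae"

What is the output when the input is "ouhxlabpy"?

oyuphbxal

Rule — take characters alternately from the front and the back (1st, last, 2nd, 2nd-last, ...).
"ouhxlabpy" → "oyuphbxal".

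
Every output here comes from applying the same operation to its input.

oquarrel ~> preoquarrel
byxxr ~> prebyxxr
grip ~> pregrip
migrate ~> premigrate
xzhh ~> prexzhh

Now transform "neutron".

preneutron

Rule — prepend "pre".
So "neutron" becomes "preneutron".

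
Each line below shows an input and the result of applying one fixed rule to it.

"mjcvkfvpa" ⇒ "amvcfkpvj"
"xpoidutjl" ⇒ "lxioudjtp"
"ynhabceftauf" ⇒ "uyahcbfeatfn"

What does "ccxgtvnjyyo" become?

What's happening: swap each adjacent pair of characters (1↔2, 3↔4, ...), then swap the first and last characters.
"ccxgtvnjyyo" → "ccgxvtjnyyo" → "ocgxvtjnyyc".

ocgxvtjnyyc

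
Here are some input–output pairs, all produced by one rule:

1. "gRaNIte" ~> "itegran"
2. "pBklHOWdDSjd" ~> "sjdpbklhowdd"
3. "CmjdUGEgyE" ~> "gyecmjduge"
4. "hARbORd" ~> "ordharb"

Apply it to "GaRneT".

Looking at the pairs, the operation is to move the last 3 characters to the front (rotate right by 3), then convert every letter to lowercase.
For "GaRneT", step one produces "neTGaR"; step two turns that into "netgar".

netgar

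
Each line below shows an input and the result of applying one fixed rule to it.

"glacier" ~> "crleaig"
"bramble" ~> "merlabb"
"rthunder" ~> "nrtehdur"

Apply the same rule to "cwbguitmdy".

The pattern: take characters alternately from the front and the back (1st, last, 2nd, 2nd-last, ...), then swap the first and last characters.
Applying both steps to "cwbguitmdy": "cywdbmgtui", then "iywdbmgtuc".

iywdbmgtuc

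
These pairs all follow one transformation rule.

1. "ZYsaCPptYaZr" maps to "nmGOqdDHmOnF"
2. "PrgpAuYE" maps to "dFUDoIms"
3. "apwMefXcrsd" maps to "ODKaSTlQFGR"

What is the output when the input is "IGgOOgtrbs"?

Rule — shift every letter 12 places backward in the alphabet (wrapping around), then flip the case of every letter.
Applying that to "IGgOOgtrbs" gives "wuUccUHFPG".

wuUccUHFPG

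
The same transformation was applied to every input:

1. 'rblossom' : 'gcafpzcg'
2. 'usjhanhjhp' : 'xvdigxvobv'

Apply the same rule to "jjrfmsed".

Rule — move the last 3 characters to the front (rotate right by 3), then shift every letter 12 places backward in the alphabet (wrapping around).
For "jjrfmsed" the result is "gsrxxfta".

gsrxxfta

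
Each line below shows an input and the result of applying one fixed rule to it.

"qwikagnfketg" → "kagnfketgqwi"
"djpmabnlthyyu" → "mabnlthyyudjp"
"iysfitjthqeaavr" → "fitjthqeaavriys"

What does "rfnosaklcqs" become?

The pattern: move the first 3 characters to the end (rotate left by 3).
"rfnosaklcqs" → "osaklcqsrfn".

osaklcqsrfn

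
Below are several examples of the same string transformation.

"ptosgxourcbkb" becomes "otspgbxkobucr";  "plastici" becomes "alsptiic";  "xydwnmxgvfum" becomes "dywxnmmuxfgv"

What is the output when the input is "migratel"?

Rule — move the first 2 characters to the end (rotate left by 2), then take characters alternately from the front and the back (1st, last, 2nd, 2nd-last, ...).
For "migratel", step one produces "gratelmi"; step two turns that into "girmalte".

girmalte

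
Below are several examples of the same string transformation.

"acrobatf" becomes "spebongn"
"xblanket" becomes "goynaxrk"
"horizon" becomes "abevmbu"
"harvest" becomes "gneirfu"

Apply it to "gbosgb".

Looking at the pairs, the operation is to swap the first and last characters, then shift every letter 13 places forward in the alphabet (wrapping around) — i.e. ROT13.
On "gbosgb": the first step gives "bbosgg", and the second then gives "oobftt".

oobftt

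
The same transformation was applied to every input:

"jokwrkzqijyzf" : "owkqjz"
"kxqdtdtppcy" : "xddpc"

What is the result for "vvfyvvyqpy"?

Looking at the pairs, the operation is to keep every other character starting from the second (positions 2nd, 4th, 6th, ...).
So "vvfyvvyqpy" becomes "vyvqy".

vyvqy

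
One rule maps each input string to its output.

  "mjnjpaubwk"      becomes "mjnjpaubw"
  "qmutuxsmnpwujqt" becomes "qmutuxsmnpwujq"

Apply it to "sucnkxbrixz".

sucnkxbrix

The transformation: delete the last character.
For "sucnkxbrixz" the result is "sucnkxbrix".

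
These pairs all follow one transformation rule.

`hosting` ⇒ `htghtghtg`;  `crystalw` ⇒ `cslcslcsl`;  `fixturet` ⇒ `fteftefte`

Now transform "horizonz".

What's happening: keep one character in every 3, starting at position 1 (positions 1st, 4th, 7th, ...), then write the whole string 3 times in a row.
On "horizonz": the first step gives "hin", and the second then gives "hinhinhin".

hinhinhin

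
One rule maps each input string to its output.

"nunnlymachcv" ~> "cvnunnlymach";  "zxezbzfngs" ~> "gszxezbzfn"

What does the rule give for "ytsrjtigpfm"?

Rule — move the last 2 characters to the front (rotate right by 2).
For "ytsrjtigpfm" the result is "fmytsrjtigp".

fmytsrjtigp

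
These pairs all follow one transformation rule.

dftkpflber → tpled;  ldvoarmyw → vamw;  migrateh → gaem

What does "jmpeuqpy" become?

pupj

The rule is to move the first character to the end, then keep every other character starting from the second (positions 2nd, 4th, 6th, ...).
Working it through for "jmpeuqpy": intermediate "mpeuqpyj", final "pupj".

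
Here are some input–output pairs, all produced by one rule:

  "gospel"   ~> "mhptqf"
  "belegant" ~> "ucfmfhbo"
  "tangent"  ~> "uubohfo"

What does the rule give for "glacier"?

shmbdjf

Looking at the pairs, the operation is to shift every letter 1 place forward in the alphabet (wrapping around), then move the last character to the front.
For "glacier", step one produces "hmbdjfs"; step two turns that into "shmbdjf".
(Check on "tangent": → "ubohfou" → "uubohfo" ✓)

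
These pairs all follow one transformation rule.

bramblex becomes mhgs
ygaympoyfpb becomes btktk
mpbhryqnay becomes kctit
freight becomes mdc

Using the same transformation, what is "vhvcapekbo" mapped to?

Looking at the pairs, the operation is to shift every letter 5 places backward in the alphabet (wrapping around), then keep every other character starting from the second (positions 2nd, 4th, 6th, ...).
Starting from "vhvcapekbo": after the first operation, "qcqxvkzfwj"; after the second, "cxkfj".
(Check on "bramblex": → "wmvhwgzs" → "mhgs" ✓)

cxkfj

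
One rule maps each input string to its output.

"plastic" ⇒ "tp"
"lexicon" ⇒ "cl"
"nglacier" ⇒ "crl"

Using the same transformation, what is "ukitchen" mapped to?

Looking at the pairs, the operation is to move the first 3 characters to the end (rotate left by 3), then keep one character in every 3, starting at position 2 (positions 2nd, 5th, 8th, ...).
Starting from "ukitchen": after the first operation, "tchenuki"; after the second, "cni".

cni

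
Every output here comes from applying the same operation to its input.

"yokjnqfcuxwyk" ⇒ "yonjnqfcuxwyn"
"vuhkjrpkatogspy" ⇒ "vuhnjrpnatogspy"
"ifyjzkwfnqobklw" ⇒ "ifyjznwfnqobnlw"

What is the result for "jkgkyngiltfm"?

jngnyngiltfm

Rule — replace every "k" with "n".
Applying that to "jkgkyngiltfm" gives "jngnyngiltfm".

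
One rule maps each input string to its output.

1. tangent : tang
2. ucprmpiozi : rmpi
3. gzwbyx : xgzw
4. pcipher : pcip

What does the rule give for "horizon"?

The pattern: move the last 3 characters to the front (rotate right by 3), then keep only the last 4 characters.
Starting from "horizon": after the first operation, "zonhori"; after the second, "hori".

hori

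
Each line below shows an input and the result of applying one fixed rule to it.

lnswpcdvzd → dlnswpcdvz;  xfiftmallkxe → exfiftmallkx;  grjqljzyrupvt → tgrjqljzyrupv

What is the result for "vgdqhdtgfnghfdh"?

hvgdqhdtgfnghfd

The pattern: move the last character to the front.
Doing the same to "vgdqhdtgfnghfdh": "hvgdqhdtgfnghfd".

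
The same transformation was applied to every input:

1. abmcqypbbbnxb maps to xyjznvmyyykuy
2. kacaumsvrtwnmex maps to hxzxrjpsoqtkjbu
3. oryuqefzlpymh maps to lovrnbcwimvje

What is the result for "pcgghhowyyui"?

Rule — shift every letter 3 places backward in the alphabet (wrapping around).
On "pcgghhowyyui" that produces "mzddeeltvvrf".

mzddeeltvvrf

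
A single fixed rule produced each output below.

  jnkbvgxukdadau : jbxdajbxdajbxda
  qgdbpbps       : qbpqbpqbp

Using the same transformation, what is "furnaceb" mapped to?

fnefnefne

The pattern: keep one character in every 3, starting at position 1 (positions 1st, 4th, 7th, ...), then write the whole string 3 times in a row.
Starting from "furnaceb": after the first operation, "fne"; after the second, "fnefnefne".
(Check on "jnkbvgxukdadau": → "jbxda" → "jbxdajbxdajbxda" ✓)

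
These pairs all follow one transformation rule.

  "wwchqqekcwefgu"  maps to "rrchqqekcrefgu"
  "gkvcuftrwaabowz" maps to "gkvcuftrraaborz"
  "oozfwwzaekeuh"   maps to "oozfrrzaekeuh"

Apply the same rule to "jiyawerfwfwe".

jiyarerfrfre

Looking at the pairs, the operation is to replace every "w" with "r".
"jiyawerfwfwe" → "jiyarerfrfre".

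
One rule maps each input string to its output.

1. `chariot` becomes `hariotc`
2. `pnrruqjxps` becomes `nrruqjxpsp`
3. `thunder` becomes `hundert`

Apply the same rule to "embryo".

mbryoe

Looking at the pairs, the operation is to move the first character to the end.
"embryo" → "mbryoe".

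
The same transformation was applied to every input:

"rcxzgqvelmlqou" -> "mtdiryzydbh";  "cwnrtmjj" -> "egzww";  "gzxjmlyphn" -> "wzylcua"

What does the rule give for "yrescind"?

fpvaq

What's happening: shift every letter 13 places forward in the alphabet (wrapping around) — i.e. ROT13, then delete the first 3 characters.
For "yrescind", step one produces "lerfpvaq"; step two turns that into "fpvaq".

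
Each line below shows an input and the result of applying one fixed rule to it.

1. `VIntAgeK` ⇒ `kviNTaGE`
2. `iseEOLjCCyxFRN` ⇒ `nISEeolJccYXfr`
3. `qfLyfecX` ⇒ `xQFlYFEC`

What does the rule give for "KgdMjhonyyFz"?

ZkGDmJHONYYf

Rule — flip the case of every letter, then move the last character to the front.
So "KgdMjhonyyFz" becomes "ZkGDmJHONYYf".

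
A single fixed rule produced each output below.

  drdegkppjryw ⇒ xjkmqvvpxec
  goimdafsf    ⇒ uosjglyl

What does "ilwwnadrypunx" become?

Looking at the pairs, the operation is to delete the first character, then shift every letter 6 places forward in the alphabet (wrapping around).
For "ilwwnadrypunx", step one produces "lwwnadrypunx"; step two turns that into "rcctgjxevatd".

rcctgjxevatd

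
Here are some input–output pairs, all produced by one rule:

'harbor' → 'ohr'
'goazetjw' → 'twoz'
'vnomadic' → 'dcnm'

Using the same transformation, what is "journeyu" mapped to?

In each case the input is transformed by: swap the front and back halves of the string, then keep every other character starting from the second (positions 2nd, 4th, 6th, ...).
Starting from "journeyu": after the first operation, "neyujour"; after the second, "euor".

euor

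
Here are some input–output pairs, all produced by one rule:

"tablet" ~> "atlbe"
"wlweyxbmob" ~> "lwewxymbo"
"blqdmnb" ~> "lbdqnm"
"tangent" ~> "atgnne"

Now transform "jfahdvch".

fjhavdc

Rule — delete the last character, then swap each adjacent pair of characters (1↔2, 3↔4, ...).
Applying both steps to "jfahdvch": "jfahdvc", then "fjhavdc".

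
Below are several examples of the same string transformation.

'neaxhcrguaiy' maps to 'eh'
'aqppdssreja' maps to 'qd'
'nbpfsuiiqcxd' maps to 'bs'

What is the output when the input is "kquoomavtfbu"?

qo

The rule is to keep one character in every 3, starting at position 2 (positions 2nd, 5th, 8th, ...), then keep only the first 2 characters.
For "kquoomavtfbu", step one produces "qovb"; step two turns that into "qo".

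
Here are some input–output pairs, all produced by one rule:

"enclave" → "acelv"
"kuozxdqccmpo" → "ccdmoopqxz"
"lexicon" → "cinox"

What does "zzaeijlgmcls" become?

Looking at the pairs, the operation is to delete the first 2 characters, then sort the characters into alphabetical order.
Applying both steps to "zzaeijlgmcls": "aeijlgmcls", then "acegijllms".
(Check on "kuozxdqccmpo": → "ozxdqccmpo" → "ccdmoopqxz" ✓)

acegijllms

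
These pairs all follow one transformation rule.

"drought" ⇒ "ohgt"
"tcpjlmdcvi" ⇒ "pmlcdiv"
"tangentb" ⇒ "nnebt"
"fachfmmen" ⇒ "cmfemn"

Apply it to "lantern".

nren

In each case the input is transformed by: swap each adjacent pair of characters (1↔2, 3↔4, ...), then delete the first 3 characters.
Applying both steps to "lantern": "altnren", then "nren".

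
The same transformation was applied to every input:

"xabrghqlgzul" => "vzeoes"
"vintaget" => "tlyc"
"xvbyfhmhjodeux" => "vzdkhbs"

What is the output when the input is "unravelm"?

sptj

In each case the input is transformed by: keep every other character starting from the first (positions 1st, 3rd, 5th, ...), then shift every letter 2 places backward in the alphabet (wrapping around).
Doing the same to "unravelm": "sptj".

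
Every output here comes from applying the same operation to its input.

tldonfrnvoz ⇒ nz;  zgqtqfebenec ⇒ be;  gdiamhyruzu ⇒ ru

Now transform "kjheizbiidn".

in

The transformation: keep one character in every 3, starting at position 2 (positions 2nd, 5th, 8th, ...), then keep only the last 2 characters.
Applying both steps to "kjheizbiidn": "jiin", then "in".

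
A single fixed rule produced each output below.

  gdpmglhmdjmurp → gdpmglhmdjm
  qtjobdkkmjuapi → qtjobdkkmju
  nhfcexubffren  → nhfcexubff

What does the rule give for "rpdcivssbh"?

The transformation: delete the last 3 characters.
For "rpdcivssbh" the result is "rpdcivs".

rpdcivs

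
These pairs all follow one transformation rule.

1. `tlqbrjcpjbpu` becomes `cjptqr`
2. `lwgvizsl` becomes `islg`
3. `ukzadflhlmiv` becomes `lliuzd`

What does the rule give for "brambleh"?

beba

The transformation: keep every other character starting from the first (positions 1st, 3rd, 5th, ...), then swap the front and back halves of the string.
On "brambleh" that produces "beba".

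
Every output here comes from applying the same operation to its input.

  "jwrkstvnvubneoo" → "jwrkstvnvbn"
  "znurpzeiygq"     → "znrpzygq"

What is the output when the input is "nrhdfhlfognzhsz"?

nrhdfhlfgnzhsz

Looking at the pairs, the operation is to remove every vowel.
"nrhdfhlfognzhsz" → "nrhdfhlfgnzhsz".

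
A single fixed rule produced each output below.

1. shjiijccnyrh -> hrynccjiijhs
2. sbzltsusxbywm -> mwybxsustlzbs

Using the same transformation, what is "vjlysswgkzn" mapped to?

nzkgwssyljv

In each case the input is transformed by: reverse the string.
"vjlysswgkzn" → "nzkgwssyljv".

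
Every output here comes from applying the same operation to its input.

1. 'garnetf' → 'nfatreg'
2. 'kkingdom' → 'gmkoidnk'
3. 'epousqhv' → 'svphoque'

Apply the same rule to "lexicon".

Each output is the input with this applied: take characters alternately from the front and the back (1st, last, 2nd, 2nd-last, ...), then swap the first and last characters.
On "lexicon" that produces "ineoxcl".
(Check on "kkingdom": → "kmkoidng" → "gmkoidnk" ✓)

ineoxcl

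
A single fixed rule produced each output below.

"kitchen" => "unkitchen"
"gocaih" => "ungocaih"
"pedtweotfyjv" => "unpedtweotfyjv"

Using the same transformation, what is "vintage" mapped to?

The rule is to prepend "un".
For "vintage" the result is "unvintage".

unvintage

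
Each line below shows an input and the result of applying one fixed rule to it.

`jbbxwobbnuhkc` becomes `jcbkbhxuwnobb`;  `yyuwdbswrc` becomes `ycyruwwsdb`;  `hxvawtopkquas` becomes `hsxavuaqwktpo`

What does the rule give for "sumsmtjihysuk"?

skuumssymhtij

The pattern: take characters alternately from the front and the back (1st, last, 2nd, 2nd-last, ...).
For "sumsmtjihysuk" the result is "skuumssymhtij".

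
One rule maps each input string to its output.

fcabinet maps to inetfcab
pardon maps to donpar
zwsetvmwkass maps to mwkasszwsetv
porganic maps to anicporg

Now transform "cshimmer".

The pattern: swap the front and back halves of the string.
For "cshimmer" the result is "mmercshi".

mmercshi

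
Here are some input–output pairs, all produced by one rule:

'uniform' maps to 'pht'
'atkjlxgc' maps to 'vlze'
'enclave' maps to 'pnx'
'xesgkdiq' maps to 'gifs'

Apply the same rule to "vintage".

The transformation: shift every letter 2 places forward in the alphabet (wrapping around), then keep every other character starting from the second (positions 2nd, 4th, 6th, ...).
Starting from "vintage": after the first operation, "xkpvcig"; after the second, "kvi".

kvi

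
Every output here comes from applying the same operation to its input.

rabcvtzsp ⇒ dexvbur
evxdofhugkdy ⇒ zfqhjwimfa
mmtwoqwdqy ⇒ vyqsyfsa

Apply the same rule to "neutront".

wvtqpv

What's happening: delete the first 2 characters, then shift every letter 2 places forward in the alphabet (wrapping around).
On "neutront": the first step gives "utront", and the second then gives "wvtqpv".
(Check on "rabcvtzsp": → "bcvtzsp" → "dexvbur" ✓)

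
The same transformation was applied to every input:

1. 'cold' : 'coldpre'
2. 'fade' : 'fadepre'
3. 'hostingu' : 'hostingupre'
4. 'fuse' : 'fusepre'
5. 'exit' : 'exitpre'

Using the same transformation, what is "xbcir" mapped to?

xbcirpre

The pattern: append "pre".
Doing the same to "xbcir": "xbcirpre".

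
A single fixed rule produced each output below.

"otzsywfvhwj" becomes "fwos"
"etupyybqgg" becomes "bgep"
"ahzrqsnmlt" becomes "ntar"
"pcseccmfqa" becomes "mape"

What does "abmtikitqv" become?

Looking at the pairs, the operation is to keep one character in every 3, starting at position 1 (positions 1st, 4th, 7th, ...), then move the first 2 characters to the end (rotate left by 2).
Starting from "abmtikitqv": after the first operation, "ativ"; after the second, "ivat".

ivat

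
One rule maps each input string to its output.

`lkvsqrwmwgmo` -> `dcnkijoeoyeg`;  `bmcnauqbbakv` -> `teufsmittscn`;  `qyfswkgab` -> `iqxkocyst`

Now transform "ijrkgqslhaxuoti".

Rule — shift every letter 8 places backward in the alphabet (wrapping around).
"ijrkgqslhaxuoti" → "abjcyikdzspmgla".

abjcyikdzspmgla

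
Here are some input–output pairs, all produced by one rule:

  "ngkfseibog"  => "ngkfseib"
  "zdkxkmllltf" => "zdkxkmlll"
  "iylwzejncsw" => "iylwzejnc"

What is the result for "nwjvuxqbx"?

Each output is the input with this applied: delete the last 2 characters.
Applying that to "nwjvuxqbx" gives "nwjvuxq".

nwjvuxq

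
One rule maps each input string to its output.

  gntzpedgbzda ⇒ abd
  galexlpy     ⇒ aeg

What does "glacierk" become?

ace

Looking at the pairs, the operation is to sort the characters into alphabetical order, then keep only the first 3 characters.
"glacierk" → "acegiklr" → "ace".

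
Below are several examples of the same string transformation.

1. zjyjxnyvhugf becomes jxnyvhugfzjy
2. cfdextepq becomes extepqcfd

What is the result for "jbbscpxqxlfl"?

scpxqxlfljbb

Rule — move the first 3 characters to the end (rotate left by 3).
On "jbbscpxqxlfl" that produces "scpxqxlfljbb".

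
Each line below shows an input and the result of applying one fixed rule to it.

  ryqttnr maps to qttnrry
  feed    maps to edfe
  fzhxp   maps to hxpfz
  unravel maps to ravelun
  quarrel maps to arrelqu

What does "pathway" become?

thwaypa

Each output is the input with this applied: move the first 2 characters to the end (rotate left by 2).
Applying that to "pathway" gives "thwaypa".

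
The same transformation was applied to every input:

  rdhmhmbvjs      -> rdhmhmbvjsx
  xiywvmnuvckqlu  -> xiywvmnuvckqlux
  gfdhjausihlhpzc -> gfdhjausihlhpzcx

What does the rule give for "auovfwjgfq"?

auovfwjgfqx

Each output is the input with this applied: append "x".
On "auovfwjgfq" that produces "auovfwjgfqx".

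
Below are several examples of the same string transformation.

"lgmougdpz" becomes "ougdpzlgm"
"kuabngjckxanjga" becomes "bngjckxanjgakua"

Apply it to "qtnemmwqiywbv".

The rule is to move the first 3 characters to the end (rotate left by 3).
Doing the same to "qtnemmwqiywbv": "emmwqiywbvqtn".

emmwqiywbvqtn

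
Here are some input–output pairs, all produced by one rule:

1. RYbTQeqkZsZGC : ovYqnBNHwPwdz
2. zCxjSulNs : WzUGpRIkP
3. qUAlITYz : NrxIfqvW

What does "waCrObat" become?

TXzOlYXQ

What's happening: flip the case of every letter, then shift every letter 3 places backward in the alphabet (wrapping around).
Starting from "waCrObat": after the first operation, "WAcRoBAT"; after the second, "TXzOlYXQ".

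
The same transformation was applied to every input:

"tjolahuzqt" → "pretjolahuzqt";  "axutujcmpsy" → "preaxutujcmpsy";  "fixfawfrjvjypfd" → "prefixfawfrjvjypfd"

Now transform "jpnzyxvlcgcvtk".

In each case the input is transformed by: prepend "pre".
Applying that to "jpnzyxvlcgcvtk" gives "prejpnzyxvlcgcvtk".

prejpnzyxvlcgcvtk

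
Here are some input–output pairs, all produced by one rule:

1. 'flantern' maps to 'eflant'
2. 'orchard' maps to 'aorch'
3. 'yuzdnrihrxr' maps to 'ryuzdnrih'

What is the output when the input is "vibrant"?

The rule is to delete the last 2 characters, then move the last character to the front.
So "vibrant" becomes "avibr".

avibr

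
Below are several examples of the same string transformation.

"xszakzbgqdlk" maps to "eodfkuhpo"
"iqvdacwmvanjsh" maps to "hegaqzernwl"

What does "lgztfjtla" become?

The rule is to shift every letter 4 places forward in the alphabet (wrapping around), then delete the first 3 characters.
"lgztfjtla" → "pkdxjnxpe" → "xjnxpe".

xjnxpe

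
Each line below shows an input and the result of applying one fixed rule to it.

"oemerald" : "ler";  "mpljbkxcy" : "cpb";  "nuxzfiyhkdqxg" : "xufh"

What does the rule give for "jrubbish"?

srb

Looking at the pairs, the operation is to move the last 3 characters to the front (rotate right by 3), then keep one character in every 3, starting at position 2 (positions 2nd, 5th, 8th, ...).
For "jrubbish", step one produces "ishjrubb"; step two turns that into "srb".
(Check on "nuxzfiyhkdqxg": → "qxgnuxzfiyhkd" → "xufh" ✓)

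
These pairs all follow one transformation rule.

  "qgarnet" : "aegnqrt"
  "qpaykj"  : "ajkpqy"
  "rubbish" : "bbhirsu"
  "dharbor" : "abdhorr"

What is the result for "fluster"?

The rule is to sort the characters into alphabetical order.
Applying that to "fluster" gives "eflrstu".

eflrstu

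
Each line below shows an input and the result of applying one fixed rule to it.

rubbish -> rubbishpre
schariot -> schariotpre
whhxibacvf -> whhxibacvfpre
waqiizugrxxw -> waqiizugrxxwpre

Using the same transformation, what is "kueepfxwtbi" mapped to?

Looking at the pairs, the operation is to append "pre".
Doing the same to "kueepfxwtbi": "kueepfxwtbipre".

kueepfxwtbipre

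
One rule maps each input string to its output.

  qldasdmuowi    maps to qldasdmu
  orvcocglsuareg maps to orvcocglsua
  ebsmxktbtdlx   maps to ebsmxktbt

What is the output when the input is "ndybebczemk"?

In each case the input is transformed by: delete the last 3 characters.
On "ndybebczemk" that produces "ndybebcz".

ndybebcz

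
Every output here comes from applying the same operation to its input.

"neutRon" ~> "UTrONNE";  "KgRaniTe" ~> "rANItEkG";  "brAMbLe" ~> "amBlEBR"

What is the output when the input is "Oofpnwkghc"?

FPNWKGHCoO

In each case the input is transformed by: move the first 2 characters to the end (rotate left by 2), then flip the case of every letter.
On "Oofpnwkghc": the first step gives "fpnwkghcOo", and the second then gives "FPNWKGHCoO".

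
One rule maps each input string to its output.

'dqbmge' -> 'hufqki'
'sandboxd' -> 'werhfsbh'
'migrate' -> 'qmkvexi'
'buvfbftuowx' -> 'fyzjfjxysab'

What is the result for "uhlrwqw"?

Looking at the pairs, the operation is to shift every letter 4 places forward in the alphabet (wrapping around).
Doing the same to "uhlrwqw": "ylpvaua".

ylpvaua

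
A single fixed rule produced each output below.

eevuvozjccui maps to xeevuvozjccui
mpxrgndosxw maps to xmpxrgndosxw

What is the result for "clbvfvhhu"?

Looking at the pairs, the operation is to prepend "x".
"clbvfvhhu" → "xclbvfvhhu".

xclbvfvhhu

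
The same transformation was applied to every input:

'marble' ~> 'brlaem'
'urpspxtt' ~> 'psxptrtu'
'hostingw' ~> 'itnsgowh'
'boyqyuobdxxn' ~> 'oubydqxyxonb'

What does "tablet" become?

lbeatt

The rule is to take characters alternately from the front and the back (1st, last, 2nd, 2nd-last, ...), then reverse the string.
Applying both steps to "tablet": "ttaebl", then "lbeatt".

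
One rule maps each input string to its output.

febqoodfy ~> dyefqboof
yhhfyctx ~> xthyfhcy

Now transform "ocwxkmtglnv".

lvcoxwmkgtn

What's happening: swap each adjacent pair of characters (1↔2, 3↔4, ...), then move the last 2 characters to the front (rotate right by 2).
Applying both steps to "ocwxkmtglnv": "coxwmkgtnlv", then "lvcoxwmkgtn".
(Check on "yhhfyctx": → "hyfhcyxt" → "xthyfhcy" ✓)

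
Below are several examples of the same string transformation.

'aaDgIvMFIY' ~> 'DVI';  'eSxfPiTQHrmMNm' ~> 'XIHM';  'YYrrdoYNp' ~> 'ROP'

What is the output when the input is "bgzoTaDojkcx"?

The transformation: keep one character in every 3, starting at position 3 (positions 3rd, 6th, 9th, ...), then convert every letter to uppercase.
Starting from "bgzoTaDojkcx": after the first operation, "zajx"; after the second, "ZAJX".
(Check on "YYrrdoYNp": → "rop" → "ROP" ✓)

ZAJX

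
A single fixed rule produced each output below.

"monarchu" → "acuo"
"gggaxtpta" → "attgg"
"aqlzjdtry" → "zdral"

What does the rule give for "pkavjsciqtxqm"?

vsitqpa

Each output is the input with this applied: move the first 3 characters to the end (rotate left by 3), then keep every other character starting from the first (positions 1st, 3rd, 5th, ...).
Doing the same to "pkavjsciqtxqm": "vsitqpa".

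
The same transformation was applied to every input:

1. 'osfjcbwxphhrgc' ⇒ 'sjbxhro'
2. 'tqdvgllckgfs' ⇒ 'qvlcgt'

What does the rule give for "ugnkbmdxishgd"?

What's happening: swap the first and last characters, then keep every other character starting from the second (positions 2nd, 4th, 6th, ...).
Applying both steps to "ugnkbmdxishgd": "dgnkbmdxishgu", then "gkmxsg".
(Check on "osfjcbwxphhrgc": → "csfjcbwxphhrgo" → "sjbxhro" ✓)

gkmxsg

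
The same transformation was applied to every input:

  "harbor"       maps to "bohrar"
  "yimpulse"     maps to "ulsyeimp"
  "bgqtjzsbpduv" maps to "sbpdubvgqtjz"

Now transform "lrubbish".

In each case the input is transformed by: swap the first and last characters, then swap the front and back halves of the string.
"lrubbish" → "hrubbisl" → "bislhrub".

bislhrub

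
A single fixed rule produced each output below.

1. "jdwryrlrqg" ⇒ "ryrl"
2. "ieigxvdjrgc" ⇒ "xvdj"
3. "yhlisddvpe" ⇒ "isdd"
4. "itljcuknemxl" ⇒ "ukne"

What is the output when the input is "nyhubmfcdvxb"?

mfcd

Each output is the input with this applied: delete the last 3 characters, then keep only the last 4 characters.
Applying both steps to "nyhubmfcdvxb": "nyhubmfcd", then "mfcd".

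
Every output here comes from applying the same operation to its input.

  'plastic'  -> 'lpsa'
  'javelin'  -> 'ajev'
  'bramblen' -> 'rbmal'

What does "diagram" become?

idga

The rule is to swap each adjacent pair of characters (1↔2, 3↔4, ...), then delete the last 3 characters.
For "diagram", step one produces "idgaarm"; step two turns that into "idga".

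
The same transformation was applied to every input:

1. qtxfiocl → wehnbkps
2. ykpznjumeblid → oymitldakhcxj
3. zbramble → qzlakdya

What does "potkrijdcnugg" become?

sjqhicbmtffon

The rule is to shift every letter 1 place backward in the alphabet (wrapping around), then move the first 2 characters to the end (rotate left by 2).
On "potkrijdcnugg": the first step gives "onsjqhicbmtff", and the second then gives "sjqhicbmtffon".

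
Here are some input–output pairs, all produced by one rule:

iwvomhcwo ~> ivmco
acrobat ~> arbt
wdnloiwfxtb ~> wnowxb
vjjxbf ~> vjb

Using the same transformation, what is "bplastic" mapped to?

blsi

In each case the input is transformed by: keep every other character starting from the first (positions 1st, 3rd, 5th, ...).
For "bplastic" the result is "blsi".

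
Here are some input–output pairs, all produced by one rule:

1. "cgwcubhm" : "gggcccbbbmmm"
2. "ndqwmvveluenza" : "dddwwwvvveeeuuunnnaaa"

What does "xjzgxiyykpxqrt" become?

jjjgggiiiyyypppqqqttt

The pattern: keep every other character starting from the second (positions 2nd, 4th, 6th, ...), then repeat every character 3 times.
For "xjzgxiyykpxqrt", step one produces "jgiypqt"; step two turns that into "jjjgggiiiyyypppqqqttt".
(Check on "ndqwmvveluenza": → "dwveuna" → "dddwwwvvveeeuuunnnaaa" ✓)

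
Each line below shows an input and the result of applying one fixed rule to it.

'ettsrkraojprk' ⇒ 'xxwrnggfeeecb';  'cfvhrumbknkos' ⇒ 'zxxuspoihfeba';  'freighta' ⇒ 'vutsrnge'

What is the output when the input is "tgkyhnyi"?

What's happening: shift every letter 13 places forward in the alphabet (wrapping around) — i.e. ROT13, then sort the characters into reverse alphabetical order.
"tgkyhnyi" → "gtxlualv" → "xvutllga".

xvutllga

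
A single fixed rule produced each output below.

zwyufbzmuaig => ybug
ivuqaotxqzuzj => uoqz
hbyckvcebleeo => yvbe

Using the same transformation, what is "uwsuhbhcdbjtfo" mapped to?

The rule is to keep one character in every 3, starting at position 3 (positions 3rd, 6th, 9th, ...).
Doing the same to "uwsuhbhcdbjtfo": "sbdt".

sbdt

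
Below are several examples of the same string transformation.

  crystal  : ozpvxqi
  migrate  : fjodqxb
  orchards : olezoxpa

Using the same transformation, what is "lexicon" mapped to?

The rule is to shift every letter 3 places backward in the alphabet (wrapping around), then swap each adjacent pair of characters (1↔2, 3↔4, ...).
"lexicon" → "ibufzlk" → "bifulzk".

bifulzk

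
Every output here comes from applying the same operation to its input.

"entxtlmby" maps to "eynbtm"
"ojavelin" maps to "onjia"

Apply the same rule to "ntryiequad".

ndtaruy

Each output is the input with this applied: take characters alternately from the front and the back (1st, last, 2nd, 2nd-last, ...), then delete the last 3 characters.
On "ntryiequad": the first step gives "ndtaruyqie", and the second then gives "ndtaruy".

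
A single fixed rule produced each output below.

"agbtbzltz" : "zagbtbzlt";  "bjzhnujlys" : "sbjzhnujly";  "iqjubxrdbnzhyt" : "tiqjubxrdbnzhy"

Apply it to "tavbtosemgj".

jtavbtosemg

Rule — move the last character to the front.
So "tavbtosemgj" becomes "jtavbtosemg".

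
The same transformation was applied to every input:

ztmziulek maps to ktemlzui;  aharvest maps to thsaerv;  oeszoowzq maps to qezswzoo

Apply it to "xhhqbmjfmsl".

lhshmqfbjm

The transformation: take characters alternately from the front and the back (1st, last, 2nd, 2nd-last, ...), then delete the first character.
For "xhhqbmjfmsl", step one produces "xlhshmqfbjm"; step two turns that into "lhshmqfbjm".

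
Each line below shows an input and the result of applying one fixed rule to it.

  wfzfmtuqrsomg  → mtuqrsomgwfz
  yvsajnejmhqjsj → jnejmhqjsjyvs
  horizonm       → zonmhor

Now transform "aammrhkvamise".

rhkvamiseaam

The rule is to move the first 3 characters to the end (rotate left by 3), then delete the first character.
On "aammrhkvamise": the first step gives "mrhkvamiseaam", and the second then gives "rhkvamiseaam".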